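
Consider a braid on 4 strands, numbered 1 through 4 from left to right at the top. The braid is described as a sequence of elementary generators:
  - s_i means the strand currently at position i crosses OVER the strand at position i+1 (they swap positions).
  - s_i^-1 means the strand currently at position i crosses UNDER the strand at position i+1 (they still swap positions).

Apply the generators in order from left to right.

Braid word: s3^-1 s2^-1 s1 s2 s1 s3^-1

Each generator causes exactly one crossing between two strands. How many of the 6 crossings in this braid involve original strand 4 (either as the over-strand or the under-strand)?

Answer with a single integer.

Answer: 4

Derivation:
Gen 1: crossing 3x4. Involves strand 4? yes. Count so far: 1
Gen 2: crossing 2x4. Involves strand 4? yes. Count so far: 2
Gen 3: crossing 1x4. Involves strand 4? yes. Count so far: 3
Gen 4: crossing 1x2. Involves strand 4? no. Count so far: 3
Gen 5: crossing 4x2. Involves strand 4? yes. Count so far: 4
Gen 6: crossing 1x3. Involves strand 4? no. Count so far: 4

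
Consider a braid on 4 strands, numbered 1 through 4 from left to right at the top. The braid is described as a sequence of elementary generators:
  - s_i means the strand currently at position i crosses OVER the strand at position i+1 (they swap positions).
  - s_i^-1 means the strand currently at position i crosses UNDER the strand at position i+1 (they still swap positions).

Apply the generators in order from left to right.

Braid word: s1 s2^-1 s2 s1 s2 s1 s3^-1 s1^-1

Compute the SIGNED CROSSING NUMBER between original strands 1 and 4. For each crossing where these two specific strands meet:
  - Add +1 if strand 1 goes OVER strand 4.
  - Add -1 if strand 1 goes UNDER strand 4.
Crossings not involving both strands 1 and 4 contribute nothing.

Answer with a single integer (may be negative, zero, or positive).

Gen 1: crossing 1x2. Both 1&4? no. Sum: 0
Gen 2: crossing 1x3. Both 1&4? no. Sum: 0
Gen 3: crossing 3x1. Both 1&4? no. Sum: 0
Gen 4: crossing 2x1. Both 1&4? no. Sum: 0
Gen 5: crossing 2x3. Both 1&4? no. Sum: 0
Gen 6: crossing 1x3. Both 1&4? no. Sum: 0
Gen 7: crossing 2x4. Both 1&4? no. Sum: 0
Gen 8: crossing 3x1. Both 1&4? no. Sum: 0

Answer: 0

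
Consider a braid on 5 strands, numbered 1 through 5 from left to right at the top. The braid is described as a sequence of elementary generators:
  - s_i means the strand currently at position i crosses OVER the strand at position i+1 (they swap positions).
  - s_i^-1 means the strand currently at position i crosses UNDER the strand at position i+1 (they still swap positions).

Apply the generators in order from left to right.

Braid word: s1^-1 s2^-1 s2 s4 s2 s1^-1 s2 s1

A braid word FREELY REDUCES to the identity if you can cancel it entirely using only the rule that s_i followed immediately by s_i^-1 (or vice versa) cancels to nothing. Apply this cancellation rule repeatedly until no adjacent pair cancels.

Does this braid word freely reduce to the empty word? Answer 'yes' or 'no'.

Answer: no

Derivation:
Gen 1 (s1^-1): push. Stack: [s1^-1]
Gen 2 (s2^-1): push. Stack: [s1^-1 s2^-1]
Gen 3 (s2): cancels prior s2^-1. Stack: [s1^-1]
Gen 4 (s4): push. Stack: [s1^-1 s4]
Gen 5 (s2): push. Stack: [s1^-1 s4 s2]
Gen 6 (s1^-1): push. Stack: [s1^-1 s4 s2 s1^-1]
Gen 7 (s2): push. Stack: [s1^-1 s4 s2 s1^-1 s2]
Gen 8 (s1): push. Stack: [s1^-1 s4 s2 s1^-1 s2 s1]
Reduced word: s1^-1 s4 s2 s1^-1 s2 s1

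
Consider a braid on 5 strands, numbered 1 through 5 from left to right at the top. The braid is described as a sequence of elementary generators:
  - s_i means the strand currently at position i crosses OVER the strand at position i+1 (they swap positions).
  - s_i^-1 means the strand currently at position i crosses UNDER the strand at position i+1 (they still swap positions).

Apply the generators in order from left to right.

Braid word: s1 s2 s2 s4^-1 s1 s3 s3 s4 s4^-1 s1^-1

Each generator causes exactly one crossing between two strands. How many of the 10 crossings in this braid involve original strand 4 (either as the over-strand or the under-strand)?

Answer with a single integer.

Answer: 3

Derivation:
Gen 1: crossing 1x2. Involves strand 4? no. Count so far: 0
Gen 2: crossing 1x3. Involves strand 4? no. Count so far: 0
Gen 3: crossing 3x1. Involves strand 4? no. Count so far: 0
Gen 4: crossing 4x5. Involves strand 4? yes. Count so far: 1
Gen 5: crossing 2x1. Involves strand 4? no. Count so far: 1
Gen 6: crossing 3x5. Involves strand 4? no. Count so far: 1
Gen 7: crossing 5x3. Involves strand 4? no. Count so far: 1
Gen 8: crossing 5x4. Involves strand 4? yes. Count so far: 2
Gen 9: crossing 4x5. Involves strand 4? yes. Count so far: 3
Gen 10: crossing 1x2. Involves strand 4? no. Count so far: 3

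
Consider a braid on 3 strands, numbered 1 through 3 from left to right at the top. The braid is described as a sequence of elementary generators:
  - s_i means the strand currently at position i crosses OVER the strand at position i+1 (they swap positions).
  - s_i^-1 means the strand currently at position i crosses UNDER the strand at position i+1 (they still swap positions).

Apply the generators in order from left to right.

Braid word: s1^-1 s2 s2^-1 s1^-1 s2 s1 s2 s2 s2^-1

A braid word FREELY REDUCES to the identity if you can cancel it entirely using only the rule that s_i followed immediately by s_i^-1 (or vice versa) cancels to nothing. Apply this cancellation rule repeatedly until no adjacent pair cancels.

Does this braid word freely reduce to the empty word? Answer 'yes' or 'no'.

Gen 1 (s1^-1): push. Stack: [s1^-1]
Gen 2 (s2): push. Stack: [s1^-1 s2]
Gen 3 (s2^-1): cancels prior s2. Stack: [s1^-1]
Gen 4 (s1^-1): push. Stack: [s1^-1 s1^-1]
Gen 5 (s2): push. Stack: [s1^-1 s1^-1 s2]
Gen 6 (s1): push. Stack: [s1^-1 s1^-1 s2 s1]
Gen 7 (s2): push. Stack: [s1^-1 s1^-1 s2 s1 s2]
Gen 8 (s2): push. Stack: [s1^-1 s1^-1 s2 s1 s2 s2]
Gen 9 (s2^-1): cancels prior s2. Stack: [s1^-1 s1^-1 s2 s1 s2]
Reduced word: s1^-1 s1^-1 s2 s1 s2

Answer: no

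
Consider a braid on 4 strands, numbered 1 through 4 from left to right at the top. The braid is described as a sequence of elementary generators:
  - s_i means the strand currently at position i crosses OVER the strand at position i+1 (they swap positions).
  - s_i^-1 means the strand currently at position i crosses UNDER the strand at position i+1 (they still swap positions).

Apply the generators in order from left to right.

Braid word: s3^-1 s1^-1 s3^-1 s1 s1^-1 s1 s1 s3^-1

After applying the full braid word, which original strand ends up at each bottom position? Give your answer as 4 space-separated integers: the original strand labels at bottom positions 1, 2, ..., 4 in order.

Answer: 2 1 4 3

Derivation:
Gen 1 (s3^-1): strand 3 crosses under strand 4. Perm now: [1 2 4 3]
Gen 2 (s1^-1): strand 1 crosses under strand 2. Perm now: [2 1 4 3]
Gen 3 (s3^-1): strand 4 crosses under strand 3. Perm now: [2 1 3 4]
Gen 4 (s1): strand 2 crosses over strand 1. Perm now: [1 2 3 4]
Gen 5 (s1^-1): strand 1 crosses under strand 2. Perm now: [2 1 3 4]
Gen 6 (s1): strand 2 crosses over strand 1. Perm now: [1 2 3 4]
Gen 7 (s1): strand 1 crosses over strand 2. Perm now: [2 1 3 4]
Gen 8 (s3^-1): strand 3 crosses under strand 4. Perm now: [2 1 4 3]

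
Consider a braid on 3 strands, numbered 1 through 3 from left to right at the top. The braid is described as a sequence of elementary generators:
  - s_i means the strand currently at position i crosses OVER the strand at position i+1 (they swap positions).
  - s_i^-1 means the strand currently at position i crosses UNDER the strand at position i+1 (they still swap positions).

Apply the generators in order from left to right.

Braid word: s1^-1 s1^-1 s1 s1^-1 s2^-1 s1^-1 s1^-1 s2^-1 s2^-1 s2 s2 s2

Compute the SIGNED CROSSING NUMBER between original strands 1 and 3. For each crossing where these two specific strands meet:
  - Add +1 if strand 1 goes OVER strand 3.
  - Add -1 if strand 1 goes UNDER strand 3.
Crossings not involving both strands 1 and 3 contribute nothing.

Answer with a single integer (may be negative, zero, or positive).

Gen 1: crossing 1x2. Both 1&3? no. Sum: 0
Gen 2: crossing 2x1. Both 1&3? no. Sum: 0
Gen 3: crossing 1x2. Both 1&3? no. Sum: 0
Gen 4: crossing 2x1. Both 1&3? no. Sum: 0
Gen 5: crossing 2x3. Both 1&3? no. Sum: 0
Gen 6: 1 under 3. Both 1&3? yes. Contrib: -1. Sum: -1
Gen 7: 3 under 1. Both 1&3? yes. Contrib: +1. Sum: 0
Gen 8: crossing 3x2. Both 1&3? no. Sum: 0
Gen 9: crossing 2x3. Both 1&3? no. Sum: 0
Gen 10: crossing 3x2. Both 1&3? no. Sum: 0
Gen 11: crossing 2x3. Both 1&3? no. Sum: 0
Gen 12: crossing 3x2. Both 1&3? no. Sum: 0

Answer: 0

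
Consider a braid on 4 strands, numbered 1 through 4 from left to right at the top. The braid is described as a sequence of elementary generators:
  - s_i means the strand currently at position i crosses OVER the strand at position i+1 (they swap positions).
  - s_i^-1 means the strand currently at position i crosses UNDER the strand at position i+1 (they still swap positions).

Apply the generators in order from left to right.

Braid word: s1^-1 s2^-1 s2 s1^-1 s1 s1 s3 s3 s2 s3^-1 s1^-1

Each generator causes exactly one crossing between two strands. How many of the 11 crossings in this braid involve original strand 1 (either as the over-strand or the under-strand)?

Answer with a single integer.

Answer: 7

Derivation:
Gen 1: crossing 1x2. Involves strand 1? yes. Count so far: 1
Gen 2: crossing 1x3. Involves strand 1? yes. Count so far: 2
Gen 3: crossing 3x1. Involves strand 1? yes. Count so far: 3
Gen 4: crossing 2x1. Involves strand 1? yes. Count so far: 4
Gen 5: crossing 1x2. Involves strand 1? yes. Count so far: 5
Gen 6: crossing 2x1. Involves strand 1? yes. Count so far: 6
Gen 7: crossing 3x4. Involves strand 1? no. Count so far: 6
Gen 8: crossing 4x3. Involves strand 1? no. Count so far: 6
Gen 9: crossing 2x3. Involves strand 1? no. Count so far: 6
Gen 10: crossing 2x4. Involves strand 1? no. Count so far: 6
Gen 11: crossing 1x3. Involves strand 1? yes. Count so far: 7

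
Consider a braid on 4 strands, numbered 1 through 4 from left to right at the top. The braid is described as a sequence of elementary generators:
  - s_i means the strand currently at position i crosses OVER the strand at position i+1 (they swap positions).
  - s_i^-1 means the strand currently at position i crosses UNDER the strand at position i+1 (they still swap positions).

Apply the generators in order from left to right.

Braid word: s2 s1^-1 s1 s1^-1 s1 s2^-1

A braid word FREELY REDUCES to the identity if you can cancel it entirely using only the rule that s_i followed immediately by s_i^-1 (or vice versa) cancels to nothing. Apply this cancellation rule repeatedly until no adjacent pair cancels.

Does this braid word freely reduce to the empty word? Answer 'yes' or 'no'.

Answer: yes

Derivation:
Gen 1 (s2): push. Stack: [s2]
Gen 2 (s1^-1): push. Stack: [s2 s1^-1]
Gen 3 (s1): cancels prior s1^-1. Stack: [s2]
Gen 4 (s1^-1): push. Stack: [s2 s1^-1]
Gen 5 (s1): cancels prior s1^-1. Stack: [s2]
Gen 6 (s2^-1): cancels prior s2. Stack: []
Reduced word: (empty)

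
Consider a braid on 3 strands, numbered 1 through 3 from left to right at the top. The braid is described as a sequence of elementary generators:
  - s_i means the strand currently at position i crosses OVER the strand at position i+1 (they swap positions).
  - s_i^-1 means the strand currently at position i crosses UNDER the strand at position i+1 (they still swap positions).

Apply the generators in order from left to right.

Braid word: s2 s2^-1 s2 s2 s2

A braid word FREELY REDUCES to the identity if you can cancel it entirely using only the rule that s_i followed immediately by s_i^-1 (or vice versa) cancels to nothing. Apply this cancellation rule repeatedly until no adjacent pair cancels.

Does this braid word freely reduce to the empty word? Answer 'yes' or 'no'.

Gen 1 (s2): push. Stack: [s2]
Gen 2 (s2^-1): cancels prior s2. Stack: []
Gen 3 (s2): push. Stack: [s2]
Gen 4 (s2): push. Stack: [s2 s2]
Gen 5 (s2): push. Stack: [s2 s2 s2]
Reduced word: s2 s2 s2

Answer: no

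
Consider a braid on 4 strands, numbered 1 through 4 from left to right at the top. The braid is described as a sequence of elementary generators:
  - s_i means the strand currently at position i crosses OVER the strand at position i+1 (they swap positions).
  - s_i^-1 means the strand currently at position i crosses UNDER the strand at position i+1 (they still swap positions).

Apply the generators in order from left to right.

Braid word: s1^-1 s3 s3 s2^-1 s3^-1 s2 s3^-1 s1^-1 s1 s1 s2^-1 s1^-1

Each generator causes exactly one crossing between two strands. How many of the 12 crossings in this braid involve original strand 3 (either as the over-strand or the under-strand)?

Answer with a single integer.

Gen 1: crossing 1x2. Involves strand 3? no. Count so far: 0
Gen 2: crossing 3x4. Involves strand 3? yes. Count so far: 1
Gen 3: crossing 4x3. Involves strand 3? yes. Count so far: 2
Gen 4: crossing 1x3. Involves strand 3? yes. Count so far: 3
Gen 5: crossing 1x4. Involves strand 3? no. Count so far: 3
Gen 6: crossing 3x4. Involves strand 3? yes. Count so far: 4
Gen 7: crossing 3x1. Involves strand 3? yes. Count so far: 5
Gen 8: crossing 2x4. Involves strand 3? no. Count so far: 5
Gen 9: crossing 4x2. Involves strand 3? no. Count so far: 5
Gen 10: crossing 2x4. Involves strand 3? no. Count so far: 5
Gen 11: crossing 2x1. Involves strand 3? no. Count so far: 5
Gen 12: crossing 4x1. Involves strand 3? no. Count so far: 5

Answer: 5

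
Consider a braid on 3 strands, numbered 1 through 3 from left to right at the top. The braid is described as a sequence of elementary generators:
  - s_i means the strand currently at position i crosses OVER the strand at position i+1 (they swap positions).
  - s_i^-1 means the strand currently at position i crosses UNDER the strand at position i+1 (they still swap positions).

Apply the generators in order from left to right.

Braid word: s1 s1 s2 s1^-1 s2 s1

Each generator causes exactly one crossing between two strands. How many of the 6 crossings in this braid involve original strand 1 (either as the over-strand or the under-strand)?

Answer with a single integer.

Answer: 4

Derivation:
Gen 1: crossing 1x2. Involves strand 1? yes. Count so far: 1
Gen 2: crossing 2x1. Involves strand 1? yes. Count so far: 2
Gen 3: crossing 2x3. Involves strand 1? no. Count so far: 2
Gen 4: crossing 1x3. Involves strand 1? yes. Count so far: 3
Gen 5: crossing 1x2. Involves strand 1? yes. Count so far: 4
Gen 6: crossing 3x2. Involves strand 1? no. Count so far: 4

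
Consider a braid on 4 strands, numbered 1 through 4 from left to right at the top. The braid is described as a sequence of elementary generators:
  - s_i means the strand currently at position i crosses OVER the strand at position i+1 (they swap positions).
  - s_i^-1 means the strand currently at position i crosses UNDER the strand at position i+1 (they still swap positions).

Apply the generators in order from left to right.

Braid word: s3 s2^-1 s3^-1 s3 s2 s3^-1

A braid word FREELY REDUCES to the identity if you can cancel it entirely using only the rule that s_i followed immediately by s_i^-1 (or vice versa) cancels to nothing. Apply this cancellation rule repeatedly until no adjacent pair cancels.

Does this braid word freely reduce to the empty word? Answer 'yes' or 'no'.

Gen 1 (s3): push. Stack: [s3]
Gen 2 (s2^-1): push. Stack: [s3 s2^-1]
Gen 3 (s3^-1): push. Stack: [s3 s2^-1 s3^-1]
Gen 4 (s3): cancels prior s3^-1. Stack: [s3 s2^-1]
Gen 5 (s2): cancels prior s2^-1. Stack: [s3]
Gen 6 (s3^-1): cancels prior s3. Stack: []
Reduced word: (empty)

Answer: yes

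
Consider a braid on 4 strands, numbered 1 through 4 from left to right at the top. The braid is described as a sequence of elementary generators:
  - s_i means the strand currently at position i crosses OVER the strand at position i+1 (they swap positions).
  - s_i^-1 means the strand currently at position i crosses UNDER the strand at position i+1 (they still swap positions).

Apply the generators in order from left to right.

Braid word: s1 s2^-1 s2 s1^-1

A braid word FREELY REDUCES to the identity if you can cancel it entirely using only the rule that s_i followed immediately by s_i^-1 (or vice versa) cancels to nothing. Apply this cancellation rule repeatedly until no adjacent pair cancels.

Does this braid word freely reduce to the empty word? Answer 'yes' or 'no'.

Gen 1 (s1): push. Stack: [s1]
Gen 2 (s2^-1): push. Stack: [s1 s2^-1]
Gen 3 (s2): cancels prior s2^-1. Stack: [s1]
Gen 4 (s1^-1): cancels prior s1. Stack: []
Reduced word: (empty)

Answer: yes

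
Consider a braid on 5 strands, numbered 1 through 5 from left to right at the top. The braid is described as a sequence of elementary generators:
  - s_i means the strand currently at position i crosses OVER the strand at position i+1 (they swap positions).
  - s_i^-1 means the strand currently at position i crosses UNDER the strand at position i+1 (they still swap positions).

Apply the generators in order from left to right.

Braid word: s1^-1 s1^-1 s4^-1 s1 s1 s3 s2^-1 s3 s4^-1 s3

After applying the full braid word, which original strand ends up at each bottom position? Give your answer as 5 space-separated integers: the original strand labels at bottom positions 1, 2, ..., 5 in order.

Answer: 1 5 4 3 2

Derivation:
Gen 1 (s1^-1): strand 1 crosses under strand 2. Perm now: [2 1 3 4 5]
Gen 2 (s1^-1): strand 2 crosses under strand 1. Perm now: [1 2 3 4 5]
Gen 3 (s4^-1): strand 4 crosses under strand 5. Perm now: [1 2 3 5 4]
Gen 4 (s1): strand 1 crosses over strand 2. Perm now: [2 1 3 5 4]
Gen 5 (s1): strand 2 crosses over strand 1. Perm now: [1 2 3 5 4]
Gen 6 (s3): strand 3 crosses over strand 5. Perm now: [1 2 5 3 4]
Gen 7 (s2^-1): strand 2 crosses under strand 5. Perm now: [1 5 2 3 4]
Gen 8 (s3): strand 2 crosses over strand 3. Perm now: [1 5 3 2 4]
Gen 9 (s4^-1): strand 2 crosses under strand 4. Perm now: [1 5 3 4 2]
Gen 10 (s3): strand 3 crosses over strand 4. Perm now: [1 5 4 3 2]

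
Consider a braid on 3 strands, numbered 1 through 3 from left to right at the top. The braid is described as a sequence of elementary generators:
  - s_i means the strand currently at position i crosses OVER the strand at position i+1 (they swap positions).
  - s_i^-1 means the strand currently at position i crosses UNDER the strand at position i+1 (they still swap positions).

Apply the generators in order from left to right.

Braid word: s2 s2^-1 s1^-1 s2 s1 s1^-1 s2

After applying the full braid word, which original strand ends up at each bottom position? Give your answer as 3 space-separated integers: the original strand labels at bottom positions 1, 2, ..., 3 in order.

Gen 1 (s2): strand 2 crosses over strand 3. Perm now: [1 3 2]
Gen 2 (s2^-1): strand 3 crosses under strand 2. Perm now: [1 2 3]
Gen 3 (s1^-1): strand 1 crosses under strand 2. Perm now: [2 1 3]
Gen 4 (s2): strand 1 crosses over strand 3. Perm now: [2 3 1]
Gen 5 (s1): strand 2 crosses over strand 3. Perm now: [3 2 1]
Gen 6 (s1^-1): strand 3 crosses under strand 2. Perm now: [2 3 1]
Gen 7 (s2): strand 3 crosses over strand 1. Perm now: [2 1 3]

Answer: 2 1 3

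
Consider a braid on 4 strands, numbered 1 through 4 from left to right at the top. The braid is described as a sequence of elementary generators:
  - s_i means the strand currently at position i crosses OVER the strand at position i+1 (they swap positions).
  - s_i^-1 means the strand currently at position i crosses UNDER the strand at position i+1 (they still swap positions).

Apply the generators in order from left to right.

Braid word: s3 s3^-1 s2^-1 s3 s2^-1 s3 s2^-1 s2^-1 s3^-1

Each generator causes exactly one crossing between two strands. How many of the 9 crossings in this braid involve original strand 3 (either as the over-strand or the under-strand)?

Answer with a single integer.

Answer: 6

Derivation:
Gen 1: crossing 3x4. Involves strand 3? yes. Count so far: 1
Gen 2: crossing 4x3. Involves strand 3? yes. Count so far: 2
Gen 3: crossing 2x3. Involves strand 3? yes. Count so far: 3
Gen 4: crossing 2x4. Involves strand 3? no. Count so far: 3
Gen 5: crossing 3x4. Involves strand 3? yes. Count so far: 4
Gen 6: crossing 3x2. Involves strand 3? yes. Count so far: 5
Gen 7: crossing 4x2. Involves strand 3? no. Count so far: 5
Gen 8: crossing 2x4. Involves strand 3? no. Count so far: 5
Gen 9: crossing 2x3. Involves strand 3? yes. Count so far: 6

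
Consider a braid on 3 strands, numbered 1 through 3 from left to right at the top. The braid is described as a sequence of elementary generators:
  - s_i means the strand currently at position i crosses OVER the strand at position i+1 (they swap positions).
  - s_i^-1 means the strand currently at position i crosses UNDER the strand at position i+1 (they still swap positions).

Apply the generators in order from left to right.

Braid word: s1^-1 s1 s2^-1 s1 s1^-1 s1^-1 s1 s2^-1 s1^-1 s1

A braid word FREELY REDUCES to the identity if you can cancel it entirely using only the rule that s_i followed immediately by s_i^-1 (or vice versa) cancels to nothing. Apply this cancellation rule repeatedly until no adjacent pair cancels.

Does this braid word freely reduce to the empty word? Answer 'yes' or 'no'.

Gen 1 (s1^-1): push. Stack: [s1^-1]
Gen 2 (s1): cancels prior s1^-1. Stack: []
Gen 3 (s2^-1): push. Stack: [s2^-1]
Gen 4 (s1): push. Stack: [s2^-1 s1]
Gen 5 (s1^-1): cancels prior s1. Stack: [s2^-1]
Gen 6 (s1^-1): push. Stack: [s2^-1 s1^-1]
Gen 7 (s1): cancels prior s1^-1. Stack: [s2^-1]
Gen 8 (s2^-1): push. Stack: [s2^-1 s2^-1]
Gen 9 (s1^-1): push. Stack: [s2^-1 s2^-1 s1^-1]
Gen 10 (s1): cancels prior s1^-1. Stack: [s2^-1 s2^-1]
Reduced word: s2^-1 s2^-1

Answer: no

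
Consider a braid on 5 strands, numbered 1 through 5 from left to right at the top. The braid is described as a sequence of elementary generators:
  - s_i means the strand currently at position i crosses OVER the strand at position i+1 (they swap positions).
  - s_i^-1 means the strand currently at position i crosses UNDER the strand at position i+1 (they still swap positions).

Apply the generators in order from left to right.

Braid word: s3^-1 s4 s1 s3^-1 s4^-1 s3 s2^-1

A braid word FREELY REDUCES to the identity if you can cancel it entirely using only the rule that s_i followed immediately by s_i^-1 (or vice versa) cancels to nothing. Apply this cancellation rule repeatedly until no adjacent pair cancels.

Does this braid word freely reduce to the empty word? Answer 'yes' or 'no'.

Answer: no

Derivation:
Gen 1 (s3^-1): push. Stack: [s3^-1]
Gen 2 (s4): push. Stack: [s3^-1 s4]
Gen 3 (s1): push. Stack: [s3^-1 s4 s1]
Gen 4 (s3^-1): push. Stack: [s3^-1 s4 s1 s3^-1]
Gen 5 (s4^-1): push. Stack: [s3^-1 s4 s1 s3^-1 s4^-1]
Gen 6 (s3): push. Stack: [s3^-1 s4 s1 s3^-1 s4^-1 s3]
Gen 7 (s2^-1): push. Stack: [s3^-1 s4 s1 s3^-1 s4^-1 s3 s2^-1]
Reduced word: s3^-1 s4 s1 s3^-1 s4^-1 s3 s2^-1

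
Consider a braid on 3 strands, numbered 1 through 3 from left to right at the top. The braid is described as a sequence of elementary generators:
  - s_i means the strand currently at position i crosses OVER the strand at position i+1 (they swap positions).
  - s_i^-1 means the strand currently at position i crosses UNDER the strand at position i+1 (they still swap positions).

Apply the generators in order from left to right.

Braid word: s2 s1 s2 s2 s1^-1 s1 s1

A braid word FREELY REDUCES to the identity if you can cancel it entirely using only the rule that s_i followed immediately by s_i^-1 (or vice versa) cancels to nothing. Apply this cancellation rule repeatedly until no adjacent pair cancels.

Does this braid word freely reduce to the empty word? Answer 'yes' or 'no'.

Answer: no

Derivation:
Gen 1 (s2): push. Stack: [s2]
Gen 2 (s1): push. Stack: [s2 s1]
Gen 3 (s2): push. Stack: [s2 s1 s2]
Gen 4 (s2): push. Stack: [s2 s1 s2 s2]
Gen 5 (s1^-1): push. Stack: [s2 s1 s2 s2 s1^-1]
Gen 6 (s1): cancels prior s1^-1. Stack: [s2 s1 s2 s2]
Gen 7 (s1): push. Stack: [s2 s1 s2 s2 s1]
Reduced word: s2 s1 s2 s2 s1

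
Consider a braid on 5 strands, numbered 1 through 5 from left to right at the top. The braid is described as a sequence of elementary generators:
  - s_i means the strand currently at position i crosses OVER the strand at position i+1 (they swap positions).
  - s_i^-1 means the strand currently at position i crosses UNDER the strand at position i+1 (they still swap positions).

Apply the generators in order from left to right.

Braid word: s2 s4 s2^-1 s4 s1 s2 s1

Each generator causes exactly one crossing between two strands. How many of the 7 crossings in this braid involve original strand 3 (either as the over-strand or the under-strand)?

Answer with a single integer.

Gen 1: crossing 2x3. Involves strand 3? yes. Count so far: 1
Gen 2: crossing 4x5. Involves strand 3? no. Count so far: 1
Gen 3: crossing 3x2. Involves strand 3? yes. Count so far: 2
Gen 4: crossing 5x4. Involves strand 3? no. Count so far: 2
Gen 5: crossing 1x2. Involves strand 3? no. Count so far: 2
Gen 6: crossing 1x3. Involves strand 3? yes. Count so far: 3
Gen 7: crossing 2x3. Involves strand 3? yes. Count so far: 4

Answer: 4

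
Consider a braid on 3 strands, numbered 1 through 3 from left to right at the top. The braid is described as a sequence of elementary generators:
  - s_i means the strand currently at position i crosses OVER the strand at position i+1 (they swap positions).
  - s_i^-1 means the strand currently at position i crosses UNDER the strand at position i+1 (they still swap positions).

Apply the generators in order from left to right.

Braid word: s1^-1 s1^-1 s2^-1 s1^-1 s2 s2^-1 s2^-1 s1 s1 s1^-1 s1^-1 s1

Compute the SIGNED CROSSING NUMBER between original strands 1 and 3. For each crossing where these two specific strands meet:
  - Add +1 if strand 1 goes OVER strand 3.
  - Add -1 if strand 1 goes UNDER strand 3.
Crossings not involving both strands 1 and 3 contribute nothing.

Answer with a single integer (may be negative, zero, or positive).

Gen 1: crossing 1x2. Both 1&3? no. Sum: 0
Gen 2: crossing 2x1. Both 1&3? no. Sum: 0
Gen 3: crossing 2x3. Both 1&3? no. Sum: 0
Gen 4: 1 under 3. Both 1&3? yes. Contrib: -1. Sum: -1
Gen 5: crossing 1x2. Both 1&3? no. Sum: -1
Gen 6: crossing 2x1. Both 1&3? no. Sum: -1
Gen 7: crossing 1x2. Both 1&3? no. Sum: -1
Gen 8: crossing 3x2. Both 1&3? no. Sum: -1
Gen 9: crossing 2x3. Both 1&3? no. Sum: -1
Gen 10: crossing 3x2. Both 1&3? no. Sum: -1
Gen 11: crossing 2x3. Both 1&3? no. Sum: -1
Gen 12: crossing 3x2. Both 1&3? no. Sum: -1

Answer: -1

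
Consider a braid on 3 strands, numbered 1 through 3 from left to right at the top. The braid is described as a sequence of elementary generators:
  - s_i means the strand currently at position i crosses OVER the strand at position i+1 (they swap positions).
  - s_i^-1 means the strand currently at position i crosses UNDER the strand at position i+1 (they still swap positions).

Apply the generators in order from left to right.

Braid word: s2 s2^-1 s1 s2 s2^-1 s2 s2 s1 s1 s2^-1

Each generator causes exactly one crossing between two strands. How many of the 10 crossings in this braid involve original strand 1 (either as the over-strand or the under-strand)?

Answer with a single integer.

Gen 1: crossing 2x3. Involves strand 1? no. Count so far: 0
Gen 2: crossing 3x2. Involves strand 1? no. Count so far: 0
Gen 3: crossing 1x2. Involves strand 1? yes. Count so far: 1
Gen 4: crossing 1x3. Involves strand 1? yes. Count so far: 2
Gen 5: crossing 3x1. Involves strand 1? yes. Count so far: 3
Gen 6: crossing 1x3. Involves strand 1? yes. Count so far: 4
Gen 7: crossing 3x1. Involves strand 1? yes. Count so far: 5
Gen 8: crossing 2x1. Involves strand 1? yes. Count so far: 6
Gen 9: crossing 1x2. Involves strand 1? yes. Count so far: 7
Gen 10: crossing 1x3. Involves strand 1? yes. Count so far: 8

Answer: 8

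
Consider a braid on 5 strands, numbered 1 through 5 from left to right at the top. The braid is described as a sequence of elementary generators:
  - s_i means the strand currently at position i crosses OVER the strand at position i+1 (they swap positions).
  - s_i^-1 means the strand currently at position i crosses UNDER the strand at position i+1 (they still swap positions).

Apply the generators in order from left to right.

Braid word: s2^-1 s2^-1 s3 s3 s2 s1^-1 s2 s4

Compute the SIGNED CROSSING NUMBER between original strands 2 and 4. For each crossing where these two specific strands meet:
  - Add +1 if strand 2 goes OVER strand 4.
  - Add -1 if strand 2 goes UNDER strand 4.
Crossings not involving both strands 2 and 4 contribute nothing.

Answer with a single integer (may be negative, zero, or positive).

Gen 1: crossing 2x3. Both 2&4? no. Sum: 0
Gen 2: crossing 3x2. Both 2&4? no. Sum: 0
Gen 3: crossing 3x4. Both 2&4? no. Sum: 0
Gen 4: crossing 4x3. Both 2&4? no. Sum: 0
Gen 5: crossing 2x3. Both 2&4? no. Sum: 0
Gen 6: crossing 1x3. Both 2&4? no. Sum: 0
Gen 7: crossing 1x2. Both 2&4? no. Sum: 0
Gen 8: crossing 4x5. Both 2&4? no. Sum: 0

Answer: 0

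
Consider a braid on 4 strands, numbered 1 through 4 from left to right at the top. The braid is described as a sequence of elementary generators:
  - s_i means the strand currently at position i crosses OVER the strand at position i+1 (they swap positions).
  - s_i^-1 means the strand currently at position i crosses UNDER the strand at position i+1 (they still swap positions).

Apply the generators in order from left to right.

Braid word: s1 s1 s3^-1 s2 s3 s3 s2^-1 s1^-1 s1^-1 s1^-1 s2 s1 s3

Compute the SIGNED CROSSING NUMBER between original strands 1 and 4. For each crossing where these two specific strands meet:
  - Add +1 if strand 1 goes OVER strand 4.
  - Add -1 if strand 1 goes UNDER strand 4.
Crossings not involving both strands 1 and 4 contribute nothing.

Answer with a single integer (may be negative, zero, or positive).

Gen 1: crossing 1x2. Both 1&4? no. Sum: 0
Gen 2: crossing 2x1. Both 1&4? no. Sum: 0
Gen 3: crossing 3x4. Both 1&4? no. Sum: 0
Gen 4: crossing 2x4. Both 1&4? no. Sum: 0
Gen 5: crossing 2x3. Both 1&4? no. Sum: 0
Gen 6: crossing 3x2. Both 1&4? no. Sum: 0
Gen 7: crossing 4x2. Both 1&4? no. Sum: 0
Gen 8: crossing 1x2. Both 1&4? no. Sum: 0
Gen 9: crossing 2x1. Both 1&4? no. Sum: 0
Gen 10: crossing 1x2. Both 1&4? no. Sum: 0
Gen 11: 1 over 4. Both 1&4? yes. Contrib: +1. Sum: 1
Gen 12: crossing 2x4. Both 1&4? no. Sum: 1
Gen 13: crossing 1x3. Both 1&4? no. Sum: 1

Answer: 1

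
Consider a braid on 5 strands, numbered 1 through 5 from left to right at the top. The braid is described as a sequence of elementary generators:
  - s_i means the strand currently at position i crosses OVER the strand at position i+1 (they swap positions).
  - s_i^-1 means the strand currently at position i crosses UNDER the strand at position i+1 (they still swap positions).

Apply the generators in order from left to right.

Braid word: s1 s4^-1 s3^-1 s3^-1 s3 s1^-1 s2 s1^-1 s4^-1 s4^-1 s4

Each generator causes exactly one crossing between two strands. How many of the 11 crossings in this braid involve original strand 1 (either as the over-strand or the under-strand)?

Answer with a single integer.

Gen 1: crossing 1x2. Involves strand 1? yes. Count so far: 1
Gen 2: crossing 4x5. Involves strand 1? no. Count so far: 1
Gen 3: crossing 3x5. Involves strand 1? no. Count so far: 1
Gen 4: crossing 5x3. Involves strand 1? no. Count so far: 1
Gen 5: crossing 3x5. Involves strand 1? no. Count so far: 1
Gen 6: crossing 2x1. Involves strand 1? yes. Count so far: 2
Gen 7: crossing 2x5. Involves strand 1? no. Count so far: 2
Gen 8: crossing 1x5. Involves strand 1? yes. Count so far: 3
Gen 9: crossing 3x4. Involves strand 1? no. Count so far: 3
Gen 10: crossing 4x3. Involves strand 1? no. Count so far: 3
Gen 11: crossing 3x4. Involves strand 1? no. Count so far: 3

Answer: 3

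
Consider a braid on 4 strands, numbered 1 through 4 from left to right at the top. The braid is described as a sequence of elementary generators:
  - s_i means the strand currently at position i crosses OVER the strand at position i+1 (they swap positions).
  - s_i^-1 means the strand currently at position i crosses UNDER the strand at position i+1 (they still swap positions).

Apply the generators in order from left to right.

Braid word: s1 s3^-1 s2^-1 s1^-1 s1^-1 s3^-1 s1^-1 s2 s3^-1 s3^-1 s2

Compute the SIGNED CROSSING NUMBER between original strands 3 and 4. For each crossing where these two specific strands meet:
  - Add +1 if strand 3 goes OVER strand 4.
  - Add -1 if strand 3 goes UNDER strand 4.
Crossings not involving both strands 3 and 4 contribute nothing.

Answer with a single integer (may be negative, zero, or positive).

Answer: -1

Derivation:
Gen 1: crossing 1x2. Both 3&4? no. Sum: 0
Gen 2: 3 under 4. Both 3&4? yes. Contrib: -1. Sum: -1
Gen 3: crossing 1x4. Both 3&4? no. Sum: -1
Gen 4: crossing 2x4. Both 3&4? no. Sum: -1
Gen 5: crossing 4x2. Both 3&4? no. Sum: -1
Gen 6: crossing 1x3. Both 3&4? no. Sum: -1
Gen 7: crossing 2x4. Both 3&4? no. Sum: -1
Gen 8: crossing 2x3. Both 3&4? no. Sum: -1
Gen 9: crossing 2x1. Both 3&4? no. Sum: -1
Gen 10: crossing 1x2. Both 3&4? no. Sum: -1
Gen 11: crossing 3x2. Both 3&4? no. Sum: -1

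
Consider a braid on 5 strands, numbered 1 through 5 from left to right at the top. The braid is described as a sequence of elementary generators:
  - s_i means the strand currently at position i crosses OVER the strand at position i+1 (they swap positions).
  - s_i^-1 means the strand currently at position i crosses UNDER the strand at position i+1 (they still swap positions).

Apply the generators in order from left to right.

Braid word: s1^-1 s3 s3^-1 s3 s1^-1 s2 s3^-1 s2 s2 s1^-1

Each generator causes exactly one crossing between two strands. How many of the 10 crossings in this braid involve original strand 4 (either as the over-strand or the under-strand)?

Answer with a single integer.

Answer: 7

Derivation:
Gen 1: crossing 1x2. Involves strand 4? no. Count so far: 0
Gen 2: crossing 3x4. Involves strand 4? yes. Count so far: 1
Gen 3: crossing 4x3. Involves strand 4? yes. Count so far: 2
Gen 4: crossing 3x4. Involves strand 4? yes. Count so far: 3
Gen 5: crossing 2x1. Involves strand 4? no. Count so far: 3
Gen 6: crossing 2x4. Involves strand 4? yes. Count so far: 4
Gen 7: crossing 2x3. Involves strand 4? no. Count so far: 4
Gen 8: crossing 4x3. Involves strand 4? yes. Count so far: 5
Gen 9: crossing 3x4. Involves strand 4? yes. Count so far: 6
Gen 10: crossing 1x4. Involves strand 4? yes. Count so far: 7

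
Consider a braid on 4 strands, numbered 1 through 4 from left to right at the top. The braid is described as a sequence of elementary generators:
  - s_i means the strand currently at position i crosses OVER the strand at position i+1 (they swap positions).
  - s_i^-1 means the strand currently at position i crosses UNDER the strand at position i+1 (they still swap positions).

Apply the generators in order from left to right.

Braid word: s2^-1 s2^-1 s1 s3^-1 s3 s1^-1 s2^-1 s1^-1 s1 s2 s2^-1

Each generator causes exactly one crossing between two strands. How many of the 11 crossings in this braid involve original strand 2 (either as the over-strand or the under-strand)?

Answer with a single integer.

Answer: 7

Derivation:
Gen 1: crossing 2x3. Involves strand 2? yes. Count so far: 1
Gen 2: crossing 3x2. Involves strand 2? yes. Count so far: 2
Gen 3: crossing 1x2. Involves strand 2? yes. Count so far: 3
Gen 4: crossing 3x4. Involves strand 2? no. Count so far: 3
Gen 5: crossing 4x3. Involves strand 2? no. Count so far: 3
Gen 6: crossing 2x1. Involves strand 2? yes. Count so far: 4
Gen 7: crossing 2x3. Involves strand 2? yes. Count so far: 5
Gen 8: crossing 1x3. Involves strand 2? no. Count so far: 5
Gen 9: crossing 3x1. Involves strand 2? no. Count so far: 5
Gen 10: crossing 3x2. Involves strand 2? yes. Count so far: 6
Gen 11: crossing 2x3. Involves strand 2? yes. Count so far: 7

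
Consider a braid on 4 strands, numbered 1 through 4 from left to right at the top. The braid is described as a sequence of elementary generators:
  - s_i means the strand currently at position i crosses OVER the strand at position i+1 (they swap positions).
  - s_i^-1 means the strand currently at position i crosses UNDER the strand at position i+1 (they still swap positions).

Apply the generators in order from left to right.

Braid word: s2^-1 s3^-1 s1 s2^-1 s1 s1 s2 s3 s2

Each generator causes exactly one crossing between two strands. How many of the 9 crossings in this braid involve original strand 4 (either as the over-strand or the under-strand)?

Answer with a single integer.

Gen 1: crossing 2x3. Involves strand 4? no. Count so far: 0
Gen 2: crossing 2x4. Involves strand 4? yes. Count so far: 1
Gen 3: crossing 1x3. Involves strand 4? no. Count so far: 1
Gen 4: crossing 1x4. Involves strand 4? yes. Count so far: 2
Gen 5: crossing 3x4. Involves strand 4? yes. Count so far: 3
Gen 6: crossing 4x3. Involves strand 4? yes. Count so far: 4
Gen 7: crossing 4x1. Involves strand 4? yes. Count so far: 5
Gen 8: crossing 4x2. Involves strand 4? yes. Count so far: 6
Gen 9: crossing 1x2. Involves strand 4? no. Count so far: 6

Answer: 6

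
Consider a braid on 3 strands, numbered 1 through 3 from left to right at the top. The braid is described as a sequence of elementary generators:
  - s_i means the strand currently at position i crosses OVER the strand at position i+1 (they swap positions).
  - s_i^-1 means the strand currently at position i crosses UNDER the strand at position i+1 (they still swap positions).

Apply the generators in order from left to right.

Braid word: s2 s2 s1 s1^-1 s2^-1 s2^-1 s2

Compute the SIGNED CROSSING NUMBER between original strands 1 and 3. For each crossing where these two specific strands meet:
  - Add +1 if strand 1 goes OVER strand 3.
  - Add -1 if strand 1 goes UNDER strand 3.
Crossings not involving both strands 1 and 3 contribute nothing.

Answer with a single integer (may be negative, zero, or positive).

Answer: 0

Derivation:
Gen 1: crossing 2x3. Both 1&3? no. Sum: 0
Gen 2: crossing 3x2. Both 1&3? no. Sum: 0
Gen 3: crossing 1x2. Both 1&3? no. Sum: 0
Gen 4: crossing 2x1. Both 1&3? no. Sum: 0
Gen 5: crossing 2x3. Both 1&3? no. Sum: 0
Gen 6: crossing 3x2. Both 1&3? no. Sum: 0
Gen 7: crossing 2x3. Both 1&3? no. Sum: 0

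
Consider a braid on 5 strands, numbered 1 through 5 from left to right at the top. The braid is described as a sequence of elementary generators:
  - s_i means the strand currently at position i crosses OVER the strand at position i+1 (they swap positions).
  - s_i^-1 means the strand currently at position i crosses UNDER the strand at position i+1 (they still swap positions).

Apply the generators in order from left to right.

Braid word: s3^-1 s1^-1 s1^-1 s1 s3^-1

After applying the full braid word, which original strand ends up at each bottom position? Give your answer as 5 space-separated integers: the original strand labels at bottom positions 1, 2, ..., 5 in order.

Answer: 2 1 3 4 5

Derivation:
Gen 1 (s3^-1): strand 3 crosses under strand 4. Perm now: [1 2 4 3 5]
Gen 2 (s1^-1): strand 1 crosses under strand 2. Perm now: [2 1 4 3 5]
Gen 3 (s1^-1): strand 2 crosses under strand 1. Perm now: [1 2 4 3 5]
Gen 4 (s1): strand 1 crosses over strand 2. Perm now: [2 1 4 3 5]
Gen 5 (s3^-1): strand 4 crosses under strand 3. Perm now: [2 1 3 4 5]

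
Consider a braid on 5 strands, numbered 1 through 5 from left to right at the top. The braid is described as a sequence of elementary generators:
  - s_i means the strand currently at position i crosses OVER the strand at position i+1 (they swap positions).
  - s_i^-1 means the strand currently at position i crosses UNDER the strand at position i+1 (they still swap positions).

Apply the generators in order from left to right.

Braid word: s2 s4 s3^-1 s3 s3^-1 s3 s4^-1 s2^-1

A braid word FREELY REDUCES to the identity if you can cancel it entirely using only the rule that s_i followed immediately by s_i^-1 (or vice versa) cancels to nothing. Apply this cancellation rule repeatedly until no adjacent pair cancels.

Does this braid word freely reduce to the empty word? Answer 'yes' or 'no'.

Answer: yes

Derivation:
Gen 1 (s2): push. Stack: [s2]
Gen 2 (s4): push. Stack: [s2 s4]
Gen 3 (s3^-1): push. Stack: [s2 s4 s3^-1]
Gen 4 (s3): cancels prior s3^-1. Stack: [s2 s4]
Gen 5 (s3^-1): push. Stack: [s2 s4 s3^-1]
Gen 6 (s3): cancels prior s3^-1. Stack: [s2 s4]
Gen 7 (s4^-1): cancels prior s4. Stack: [s2]
Gen 8 (s2^-1): cancels prior s2. Stack: []
Reduced word: (empty)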